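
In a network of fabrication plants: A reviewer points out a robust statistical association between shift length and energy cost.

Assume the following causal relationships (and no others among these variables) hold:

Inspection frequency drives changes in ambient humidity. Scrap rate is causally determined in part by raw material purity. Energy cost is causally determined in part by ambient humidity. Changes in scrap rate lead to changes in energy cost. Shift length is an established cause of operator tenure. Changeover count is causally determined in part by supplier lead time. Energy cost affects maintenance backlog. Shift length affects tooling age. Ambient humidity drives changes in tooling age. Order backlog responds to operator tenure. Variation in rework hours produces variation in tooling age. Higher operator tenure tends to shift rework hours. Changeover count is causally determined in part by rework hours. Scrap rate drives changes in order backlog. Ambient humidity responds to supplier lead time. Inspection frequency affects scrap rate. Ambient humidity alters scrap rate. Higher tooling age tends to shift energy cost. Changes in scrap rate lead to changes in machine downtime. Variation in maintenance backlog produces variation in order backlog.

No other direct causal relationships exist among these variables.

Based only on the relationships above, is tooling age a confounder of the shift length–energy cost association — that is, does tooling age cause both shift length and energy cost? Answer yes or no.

no

Tooling age has no stated causal path to shift length. A confounder must cause both variables, so tooling age does not qualify.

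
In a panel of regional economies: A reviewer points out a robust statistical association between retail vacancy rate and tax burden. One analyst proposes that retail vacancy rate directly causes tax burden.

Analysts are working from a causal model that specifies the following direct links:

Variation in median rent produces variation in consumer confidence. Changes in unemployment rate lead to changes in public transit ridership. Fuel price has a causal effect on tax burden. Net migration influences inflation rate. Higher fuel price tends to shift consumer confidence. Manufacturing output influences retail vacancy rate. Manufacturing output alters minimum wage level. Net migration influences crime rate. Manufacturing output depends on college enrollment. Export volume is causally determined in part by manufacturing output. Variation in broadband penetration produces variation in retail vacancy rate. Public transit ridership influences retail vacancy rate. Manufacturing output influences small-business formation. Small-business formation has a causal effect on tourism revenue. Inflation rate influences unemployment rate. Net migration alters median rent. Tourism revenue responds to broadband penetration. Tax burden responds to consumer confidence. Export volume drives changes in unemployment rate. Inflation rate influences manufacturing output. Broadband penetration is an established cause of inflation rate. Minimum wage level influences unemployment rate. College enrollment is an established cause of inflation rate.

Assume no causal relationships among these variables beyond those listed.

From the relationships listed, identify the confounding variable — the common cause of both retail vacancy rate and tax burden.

Net migration has a causal path to retail vacancy rate (net migration → inflation rate → manufacturing output → retail vacancy rate) and a separate causal path to tax burden (net migration → median rent → consumer confidence → tax burden), so it is a common cause of both.
No stated relationship gives retail vacancy rate a causal route to tax burden, so the correlation is explained by the shared upstream cause rather than a direct effect.

net migration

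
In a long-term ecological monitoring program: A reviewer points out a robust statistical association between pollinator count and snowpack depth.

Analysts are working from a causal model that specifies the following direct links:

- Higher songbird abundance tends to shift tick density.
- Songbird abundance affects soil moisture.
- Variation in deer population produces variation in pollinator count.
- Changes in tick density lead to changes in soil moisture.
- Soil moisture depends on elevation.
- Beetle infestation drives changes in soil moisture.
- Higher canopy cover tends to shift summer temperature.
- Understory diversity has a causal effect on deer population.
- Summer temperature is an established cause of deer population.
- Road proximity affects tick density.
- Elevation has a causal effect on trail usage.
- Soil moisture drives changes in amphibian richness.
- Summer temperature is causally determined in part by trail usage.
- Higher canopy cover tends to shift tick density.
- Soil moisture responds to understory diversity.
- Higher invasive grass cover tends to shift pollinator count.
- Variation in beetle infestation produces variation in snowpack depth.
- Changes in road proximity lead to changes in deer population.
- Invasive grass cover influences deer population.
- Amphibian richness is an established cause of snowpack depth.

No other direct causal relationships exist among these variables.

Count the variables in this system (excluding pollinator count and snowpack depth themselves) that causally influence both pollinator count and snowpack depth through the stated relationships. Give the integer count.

The common causes are: canopy cover (to pollinator count via canopy cover → summer temperature → deer population → pollinator count; to snowpack depth via canopy cover → tick density → soil moisture → amphibian richness → snowpack depth); elevation (to pollinator count via elevation → trail usage → summer temperature → deer population → pollinator count; to snowpack depth via elevation → soil moisture → amphibian richness → snowpack depth); road proximity (to pollinator count via road proximity → deer population → pollinator count; to snowpack depth via road proximity → tick density → soil moisture → amphibian richness → snowpack depth); understory diversity (to pollinator count via understory diversity → deer population → pollinator count; to snowpack depth via understory diversity → soil moisture → amphibian richness → snowpack depth).
Every other variable lacks a causal path to at least one of pollinator count and snowpack depth.

4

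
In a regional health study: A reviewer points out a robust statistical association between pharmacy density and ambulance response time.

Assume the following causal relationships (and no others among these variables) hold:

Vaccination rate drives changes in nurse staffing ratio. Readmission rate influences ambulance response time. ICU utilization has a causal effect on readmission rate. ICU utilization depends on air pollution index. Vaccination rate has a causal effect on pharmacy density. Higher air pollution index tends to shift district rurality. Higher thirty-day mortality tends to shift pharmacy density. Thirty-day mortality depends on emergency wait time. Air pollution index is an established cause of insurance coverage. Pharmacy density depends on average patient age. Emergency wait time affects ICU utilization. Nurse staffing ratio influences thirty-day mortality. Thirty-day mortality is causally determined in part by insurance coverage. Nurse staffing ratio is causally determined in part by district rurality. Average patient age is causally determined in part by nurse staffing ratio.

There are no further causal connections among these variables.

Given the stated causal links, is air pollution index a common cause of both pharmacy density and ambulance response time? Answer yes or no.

Air pollution index has a causal path to pharmacy density (air pollution index → insurance coverage → thirty-day mortality → pharmacy density) and to ambulance response time (air pollution index → ICU utilization → readmission rate → ambulance response time), so it is a common cause of both — a confounder.

yes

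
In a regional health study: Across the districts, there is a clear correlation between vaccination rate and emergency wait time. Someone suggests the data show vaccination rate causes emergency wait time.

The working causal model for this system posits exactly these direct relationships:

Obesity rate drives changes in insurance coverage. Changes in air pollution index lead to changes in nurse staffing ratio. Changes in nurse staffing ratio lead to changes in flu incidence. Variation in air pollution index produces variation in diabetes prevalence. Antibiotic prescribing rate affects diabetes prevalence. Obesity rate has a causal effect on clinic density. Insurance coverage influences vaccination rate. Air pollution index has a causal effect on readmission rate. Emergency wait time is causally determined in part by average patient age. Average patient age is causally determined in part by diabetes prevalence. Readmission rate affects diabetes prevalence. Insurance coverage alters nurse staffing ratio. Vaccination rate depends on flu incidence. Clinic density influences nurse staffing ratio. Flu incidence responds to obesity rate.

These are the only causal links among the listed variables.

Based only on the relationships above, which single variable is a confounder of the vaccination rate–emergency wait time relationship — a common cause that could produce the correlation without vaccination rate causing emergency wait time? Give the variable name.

air pollution index

Air pollution index has a causal path to vaccination rate (air pollution index → nurse staffing ratio → flu incidence → vaccination rate) and a separate causal path to emergency wait time (air pollution index → diabetes prevalence → average patient age → emergency wait time), so it is a common cause of both.
No stated relationship gives vaccination rate a causal route to emergency wait time, so the correlation is explained by the shared upstream cause rather than a direct effect.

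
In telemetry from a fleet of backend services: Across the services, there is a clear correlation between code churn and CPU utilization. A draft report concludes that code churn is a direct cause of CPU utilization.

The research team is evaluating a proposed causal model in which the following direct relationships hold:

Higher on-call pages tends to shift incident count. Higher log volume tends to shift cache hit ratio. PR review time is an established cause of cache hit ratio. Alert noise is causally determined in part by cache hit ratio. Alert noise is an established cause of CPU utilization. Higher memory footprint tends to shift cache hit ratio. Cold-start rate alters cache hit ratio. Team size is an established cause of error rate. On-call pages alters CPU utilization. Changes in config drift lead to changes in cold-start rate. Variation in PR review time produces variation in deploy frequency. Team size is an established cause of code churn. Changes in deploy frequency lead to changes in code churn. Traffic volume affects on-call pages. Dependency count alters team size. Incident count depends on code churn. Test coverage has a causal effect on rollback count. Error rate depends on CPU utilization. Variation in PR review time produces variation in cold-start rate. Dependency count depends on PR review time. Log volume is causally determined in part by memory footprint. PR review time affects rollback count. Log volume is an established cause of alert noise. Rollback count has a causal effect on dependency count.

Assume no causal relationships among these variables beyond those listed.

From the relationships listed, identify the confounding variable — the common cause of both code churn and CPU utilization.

PR review time has a causal path to code churn (PR review time → deploy frequency → code churn) and a separate causal path to CPU utilization (PR review time → cache hit ratio → alert noise → CPU utilization), so it is a common cause of both.
No stated relationship gives code churn a causal route to CPU utilization, so the correlation is explained by the shared upstream cause rather than a direct effect.

PR review time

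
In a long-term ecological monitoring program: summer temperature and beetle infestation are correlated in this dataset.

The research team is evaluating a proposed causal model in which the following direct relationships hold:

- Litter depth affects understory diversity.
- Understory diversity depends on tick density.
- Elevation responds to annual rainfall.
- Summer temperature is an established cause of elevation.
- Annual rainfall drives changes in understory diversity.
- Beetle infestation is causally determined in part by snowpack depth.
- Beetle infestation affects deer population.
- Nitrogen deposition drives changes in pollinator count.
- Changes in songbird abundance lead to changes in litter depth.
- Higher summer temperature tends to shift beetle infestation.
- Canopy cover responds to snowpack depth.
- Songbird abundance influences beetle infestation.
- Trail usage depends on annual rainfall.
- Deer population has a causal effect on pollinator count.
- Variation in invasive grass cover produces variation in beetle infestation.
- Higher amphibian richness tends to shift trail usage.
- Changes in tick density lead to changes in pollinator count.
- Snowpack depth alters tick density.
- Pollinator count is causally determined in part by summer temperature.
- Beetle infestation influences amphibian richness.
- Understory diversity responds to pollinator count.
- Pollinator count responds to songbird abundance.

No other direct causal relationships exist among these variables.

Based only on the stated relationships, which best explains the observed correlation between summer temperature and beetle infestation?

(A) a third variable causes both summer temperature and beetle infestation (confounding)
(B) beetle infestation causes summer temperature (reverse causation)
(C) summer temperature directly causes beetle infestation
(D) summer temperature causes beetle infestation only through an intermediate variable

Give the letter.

C

There is a stated direct causal link summer temperature → beetle infestation, and no variable causes both summer temperature and beetle infestation, so the correlation reflects direct causation.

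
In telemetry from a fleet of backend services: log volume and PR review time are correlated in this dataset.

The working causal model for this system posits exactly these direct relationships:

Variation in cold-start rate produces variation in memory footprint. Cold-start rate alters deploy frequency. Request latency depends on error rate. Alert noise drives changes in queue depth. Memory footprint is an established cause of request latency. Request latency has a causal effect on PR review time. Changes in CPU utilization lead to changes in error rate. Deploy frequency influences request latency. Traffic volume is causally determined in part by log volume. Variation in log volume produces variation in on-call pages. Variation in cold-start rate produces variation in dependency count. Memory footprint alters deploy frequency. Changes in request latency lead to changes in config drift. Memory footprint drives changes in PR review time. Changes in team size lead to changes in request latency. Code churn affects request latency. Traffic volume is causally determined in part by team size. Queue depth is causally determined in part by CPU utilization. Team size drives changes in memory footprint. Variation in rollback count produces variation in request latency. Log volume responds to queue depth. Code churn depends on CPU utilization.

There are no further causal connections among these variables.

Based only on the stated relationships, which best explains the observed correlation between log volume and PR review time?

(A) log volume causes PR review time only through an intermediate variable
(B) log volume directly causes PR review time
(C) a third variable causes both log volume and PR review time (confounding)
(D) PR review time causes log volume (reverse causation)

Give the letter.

CPU utilization causes log volume (CPU utilization → queue depth → log volume) and PR review time (CPU utilization → code churn → request latency → PR review time) — a common cause creating the correlation.
There is no stated path from log volume to PR review time or from PR review time to log volume, so neither direct nor reverse causation applies.

C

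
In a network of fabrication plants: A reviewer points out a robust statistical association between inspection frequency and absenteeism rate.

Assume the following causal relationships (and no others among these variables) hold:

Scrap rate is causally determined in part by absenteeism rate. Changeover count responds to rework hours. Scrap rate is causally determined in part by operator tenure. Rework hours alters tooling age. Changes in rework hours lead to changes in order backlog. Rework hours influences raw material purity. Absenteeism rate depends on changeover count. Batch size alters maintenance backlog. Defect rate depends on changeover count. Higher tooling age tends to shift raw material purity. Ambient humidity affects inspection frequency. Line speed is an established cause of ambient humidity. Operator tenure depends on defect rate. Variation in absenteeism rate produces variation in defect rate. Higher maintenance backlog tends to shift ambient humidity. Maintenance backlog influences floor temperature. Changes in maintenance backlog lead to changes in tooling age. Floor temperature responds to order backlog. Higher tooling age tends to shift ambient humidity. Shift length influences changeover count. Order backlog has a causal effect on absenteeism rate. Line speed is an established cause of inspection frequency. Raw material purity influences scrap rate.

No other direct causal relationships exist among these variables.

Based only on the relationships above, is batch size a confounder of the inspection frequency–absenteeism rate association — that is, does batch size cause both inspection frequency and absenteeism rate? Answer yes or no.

Batch size has no stated causal path to absenteeism rate. A confounder must cause both variables, so batch size does not qualify.

no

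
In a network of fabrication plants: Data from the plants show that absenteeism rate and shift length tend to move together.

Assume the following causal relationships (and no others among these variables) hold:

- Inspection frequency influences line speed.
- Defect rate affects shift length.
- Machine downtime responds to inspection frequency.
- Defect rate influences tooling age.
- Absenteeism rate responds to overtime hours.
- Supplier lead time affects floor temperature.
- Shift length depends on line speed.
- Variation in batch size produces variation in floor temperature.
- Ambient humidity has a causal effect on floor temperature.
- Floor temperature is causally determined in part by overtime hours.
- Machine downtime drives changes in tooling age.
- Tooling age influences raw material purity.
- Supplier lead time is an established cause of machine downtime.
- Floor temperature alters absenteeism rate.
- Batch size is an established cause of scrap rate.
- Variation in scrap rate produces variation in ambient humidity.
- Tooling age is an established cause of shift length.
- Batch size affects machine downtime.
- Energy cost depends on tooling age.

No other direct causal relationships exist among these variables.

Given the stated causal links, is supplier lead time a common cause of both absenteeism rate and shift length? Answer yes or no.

yes

Supplier lead time has a causal path to absenteeism rate (supplier lead time → floor temperature → absenteeism rate) and to shift length (supplier lead time → machine downtime → tooling age → shift length), so it is a common cause of both — a confounder.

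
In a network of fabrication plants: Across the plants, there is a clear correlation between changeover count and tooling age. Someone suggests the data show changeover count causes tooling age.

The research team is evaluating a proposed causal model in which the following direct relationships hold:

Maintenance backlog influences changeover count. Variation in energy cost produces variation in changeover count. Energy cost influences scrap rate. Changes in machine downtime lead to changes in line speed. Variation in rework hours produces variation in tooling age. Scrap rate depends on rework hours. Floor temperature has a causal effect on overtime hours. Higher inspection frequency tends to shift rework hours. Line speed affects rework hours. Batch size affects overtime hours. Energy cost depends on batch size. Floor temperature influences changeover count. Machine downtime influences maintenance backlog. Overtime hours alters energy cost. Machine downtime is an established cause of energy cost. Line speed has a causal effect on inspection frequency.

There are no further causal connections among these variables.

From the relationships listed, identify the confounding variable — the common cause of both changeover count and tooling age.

machine downtime

Machine downtime has a causal path to changeover count (machine downtime → maintenance backlog → changeover count) and a separate causal path to tooling age (machine downtime → line speed → rework hours → tooling age), so it is a common cause of both.
No stated relationship gives changeover count a causal route to tooling age, so the correlation is explained by the shared upstream cause rather than a direct effect.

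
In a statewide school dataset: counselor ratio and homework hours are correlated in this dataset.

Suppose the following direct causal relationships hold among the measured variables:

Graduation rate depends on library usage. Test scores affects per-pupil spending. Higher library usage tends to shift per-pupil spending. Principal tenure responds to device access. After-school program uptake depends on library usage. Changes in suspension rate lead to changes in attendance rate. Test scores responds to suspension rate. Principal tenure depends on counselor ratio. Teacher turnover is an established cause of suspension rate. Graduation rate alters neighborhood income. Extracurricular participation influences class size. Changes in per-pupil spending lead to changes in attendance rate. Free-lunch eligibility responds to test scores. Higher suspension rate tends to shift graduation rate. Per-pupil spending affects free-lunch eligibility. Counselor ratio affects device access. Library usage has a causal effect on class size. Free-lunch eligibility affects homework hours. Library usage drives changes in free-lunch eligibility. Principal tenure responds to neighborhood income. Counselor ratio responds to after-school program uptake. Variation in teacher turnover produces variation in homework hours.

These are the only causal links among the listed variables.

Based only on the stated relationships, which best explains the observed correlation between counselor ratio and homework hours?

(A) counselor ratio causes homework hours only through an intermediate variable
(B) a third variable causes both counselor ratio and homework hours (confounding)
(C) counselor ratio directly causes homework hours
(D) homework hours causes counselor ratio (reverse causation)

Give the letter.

B

Library usage causes counselor ratio (library usage → after-school program uptake → counselor ratio) and homework hours (library usage → free-lunch eligibility → homework hours) — a common cause creating the correlation.
There is no stated path from counselor ratio to homework hours or from homework hours to counselor ratio, so neither direct nor reverse causation applies.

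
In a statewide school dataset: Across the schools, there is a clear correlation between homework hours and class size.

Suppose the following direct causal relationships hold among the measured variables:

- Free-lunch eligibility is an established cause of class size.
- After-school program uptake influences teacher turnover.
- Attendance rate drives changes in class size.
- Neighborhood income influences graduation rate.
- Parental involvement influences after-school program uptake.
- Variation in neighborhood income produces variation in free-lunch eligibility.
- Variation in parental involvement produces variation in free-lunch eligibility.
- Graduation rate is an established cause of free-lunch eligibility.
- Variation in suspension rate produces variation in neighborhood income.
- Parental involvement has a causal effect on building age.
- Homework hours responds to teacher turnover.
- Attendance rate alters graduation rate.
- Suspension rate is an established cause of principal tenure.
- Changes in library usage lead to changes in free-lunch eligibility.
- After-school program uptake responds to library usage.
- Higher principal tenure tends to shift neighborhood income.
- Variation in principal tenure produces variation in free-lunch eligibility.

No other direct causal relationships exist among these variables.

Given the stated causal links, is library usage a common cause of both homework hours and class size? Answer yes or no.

Library usage has a causal path to homework hours (library usage → after-school program uptake → teacher turnover → homework hours) and to class size (library usage → free-lunch eligibility → class size), so it is a common cause of both — a confounder.

yes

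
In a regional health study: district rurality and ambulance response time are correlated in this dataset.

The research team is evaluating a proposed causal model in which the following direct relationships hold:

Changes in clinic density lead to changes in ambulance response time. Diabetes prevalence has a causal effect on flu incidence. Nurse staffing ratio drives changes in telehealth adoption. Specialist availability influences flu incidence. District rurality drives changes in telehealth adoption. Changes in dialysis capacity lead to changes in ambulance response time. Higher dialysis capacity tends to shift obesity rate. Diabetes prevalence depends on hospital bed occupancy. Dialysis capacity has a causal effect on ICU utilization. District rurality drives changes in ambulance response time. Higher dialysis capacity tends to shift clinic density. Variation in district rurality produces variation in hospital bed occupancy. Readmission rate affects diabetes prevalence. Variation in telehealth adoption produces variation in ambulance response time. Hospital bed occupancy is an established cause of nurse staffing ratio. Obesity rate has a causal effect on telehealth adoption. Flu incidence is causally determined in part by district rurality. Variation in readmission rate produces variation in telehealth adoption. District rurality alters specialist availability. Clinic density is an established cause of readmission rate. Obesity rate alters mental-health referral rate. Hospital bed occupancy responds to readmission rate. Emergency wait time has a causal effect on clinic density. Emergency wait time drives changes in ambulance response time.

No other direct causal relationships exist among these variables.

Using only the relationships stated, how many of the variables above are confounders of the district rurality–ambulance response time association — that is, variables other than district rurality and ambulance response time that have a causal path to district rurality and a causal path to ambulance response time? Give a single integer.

No listed variable has a causal path to both district rurality and ambulance response time, so there are no common causes.

0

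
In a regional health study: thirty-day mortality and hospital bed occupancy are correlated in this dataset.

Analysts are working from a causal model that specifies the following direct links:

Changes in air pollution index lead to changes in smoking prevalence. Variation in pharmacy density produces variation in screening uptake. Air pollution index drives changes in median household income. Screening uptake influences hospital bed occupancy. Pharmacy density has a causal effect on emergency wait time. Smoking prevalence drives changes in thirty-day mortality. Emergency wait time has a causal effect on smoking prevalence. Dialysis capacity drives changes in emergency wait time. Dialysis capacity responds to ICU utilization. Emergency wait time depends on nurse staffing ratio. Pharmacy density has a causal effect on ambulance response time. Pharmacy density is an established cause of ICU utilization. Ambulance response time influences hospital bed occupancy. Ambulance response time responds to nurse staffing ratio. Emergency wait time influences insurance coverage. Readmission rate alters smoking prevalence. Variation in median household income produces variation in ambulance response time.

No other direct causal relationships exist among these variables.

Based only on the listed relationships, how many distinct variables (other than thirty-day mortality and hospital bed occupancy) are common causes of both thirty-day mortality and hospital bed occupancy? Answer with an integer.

3

The common causes are: air pollution index (to thirty-day mortality via air pollution index → smoking prevalence → thirty-day mortality; to hospital bed occupancy via air pollution index → median household income → ambulance response time → hospital bed occupancy); nurse staffing ratio (to thirty-day mortality via nurse staffing ratio → emergency wait time → smoking prevalence → thirty-day mortality; to hospital bed occupancy via nurse staffing ratio → ambulance response time → hospital bed occupancy); pharmacy density (to thirty-day mortality via pharmacy density → emergency wait time → smoking prevalence → thirty-day mortality; to hospital bed occupancy via pharmacy density → ambulance response time → hospital bed occupancy).
Every other variable lacks a causal path to at least one of thirty-day mortality and hospital bed occupancy.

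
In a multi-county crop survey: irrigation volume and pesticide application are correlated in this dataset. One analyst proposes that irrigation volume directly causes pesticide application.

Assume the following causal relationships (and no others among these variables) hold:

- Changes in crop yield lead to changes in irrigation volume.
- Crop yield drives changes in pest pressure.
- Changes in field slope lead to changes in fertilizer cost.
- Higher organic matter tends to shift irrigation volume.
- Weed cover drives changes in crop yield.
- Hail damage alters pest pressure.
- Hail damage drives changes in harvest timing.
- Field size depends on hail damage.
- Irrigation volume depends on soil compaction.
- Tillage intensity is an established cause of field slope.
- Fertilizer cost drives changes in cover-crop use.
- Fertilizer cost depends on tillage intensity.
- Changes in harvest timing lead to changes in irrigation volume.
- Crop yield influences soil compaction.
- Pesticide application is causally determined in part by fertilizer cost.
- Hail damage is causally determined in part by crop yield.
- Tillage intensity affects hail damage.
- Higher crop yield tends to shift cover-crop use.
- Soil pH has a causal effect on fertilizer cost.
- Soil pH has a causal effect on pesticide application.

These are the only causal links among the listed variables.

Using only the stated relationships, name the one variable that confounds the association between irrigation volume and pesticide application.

Tillage intensity has a causal path to irrigation volume (tillage intensity → hail damage → harvest timing → irrigation volume) and a separate causal path to pesticide application (tillage intensity → fertilizer cost → pesticide application), so it is a common cause of both.
No stated relationship gives irrigation volume a causal route to pesticide application, so the correlation is explained by the shared upstream cause rather than a direct effect.

tillage intensity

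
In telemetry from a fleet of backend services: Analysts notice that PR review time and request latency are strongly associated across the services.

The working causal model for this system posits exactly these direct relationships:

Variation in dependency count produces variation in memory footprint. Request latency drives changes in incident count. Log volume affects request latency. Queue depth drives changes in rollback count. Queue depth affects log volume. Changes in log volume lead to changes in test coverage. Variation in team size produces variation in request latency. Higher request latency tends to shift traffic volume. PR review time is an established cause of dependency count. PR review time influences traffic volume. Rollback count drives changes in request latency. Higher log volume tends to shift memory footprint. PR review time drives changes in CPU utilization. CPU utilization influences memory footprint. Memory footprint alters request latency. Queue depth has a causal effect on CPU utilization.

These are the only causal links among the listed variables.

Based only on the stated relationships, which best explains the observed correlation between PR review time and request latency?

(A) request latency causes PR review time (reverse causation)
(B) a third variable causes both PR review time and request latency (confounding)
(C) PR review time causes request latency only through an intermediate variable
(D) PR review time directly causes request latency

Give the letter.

PR review time reaches request latency through PR review time → dependency count → memory footprint → request latency — an indirect causal chain with no direct PR review time → request latency link. No variable causes both PR review time and request latency, so confounding is ruled out; the effect is mediated.

C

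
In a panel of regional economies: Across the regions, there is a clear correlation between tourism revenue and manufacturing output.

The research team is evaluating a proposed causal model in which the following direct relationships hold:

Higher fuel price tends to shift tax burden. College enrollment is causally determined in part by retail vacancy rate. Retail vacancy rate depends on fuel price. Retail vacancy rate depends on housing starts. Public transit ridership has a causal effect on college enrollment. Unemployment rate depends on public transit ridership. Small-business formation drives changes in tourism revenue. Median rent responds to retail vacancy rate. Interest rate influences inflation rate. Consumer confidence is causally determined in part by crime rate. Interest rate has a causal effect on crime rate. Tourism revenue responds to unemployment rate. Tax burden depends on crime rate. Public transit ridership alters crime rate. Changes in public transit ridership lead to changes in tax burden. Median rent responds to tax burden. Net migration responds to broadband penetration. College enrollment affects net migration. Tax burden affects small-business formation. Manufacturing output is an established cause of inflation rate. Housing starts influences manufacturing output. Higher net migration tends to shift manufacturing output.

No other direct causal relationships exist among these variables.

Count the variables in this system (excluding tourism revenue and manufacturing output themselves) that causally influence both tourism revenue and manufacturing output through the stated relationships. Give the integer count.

2

The common causes are: fuel price (to tourism revenue via fuel price → tax burden → small-business formation → tourism revenue; to manufacturing output via fuel price → retail vacancy rate → college enrollment → net migration → manufacturing output); public transit ridership (to tourism revenue via public transit ridership → unemployment rate → tourism revenue; to manufacturing output via public transit ridership → college enrollment → net migration → manufacturing output).
Every other variable lacks a causal path to at least one of tourism revenue and manufacturing output.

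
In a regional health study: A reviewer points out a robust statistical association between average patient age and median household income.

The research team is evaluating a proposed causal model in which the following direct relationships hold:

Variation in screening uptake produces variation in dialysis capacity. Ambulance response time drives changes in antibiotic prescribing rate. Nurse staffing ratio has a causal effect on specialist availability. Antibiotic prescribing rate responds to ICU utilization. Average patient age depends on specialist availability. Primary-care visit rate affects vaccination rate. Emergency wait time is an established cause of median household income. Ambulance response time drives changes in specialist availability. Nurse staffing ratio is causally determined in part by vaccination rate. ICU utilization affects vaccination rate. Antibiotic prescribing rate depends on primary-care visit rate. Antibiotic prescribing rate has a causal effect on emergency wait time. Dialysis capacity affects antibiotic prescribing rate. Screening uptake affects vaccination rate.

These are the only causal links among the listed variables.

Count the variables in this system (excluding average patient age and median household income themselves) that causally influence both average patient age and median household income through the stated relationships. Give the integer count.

4

The common causes are: ICU utilization (to average patient age via ICU utilization → vaccination rate → nurse staffing ratio → specialist availability → average patient age; to median household income via ICU utilization → antibiotic prescribing rate → emergency wait time → median household income); ambulance response time (to average patient age via ambulance response time → specialist availability → average patient age; to median household income via ambulance response time → antibiotic prescribing rate → emergency wait time → median household income); primary-care visit rate (to average patient age via primary-care visit rate → vaccination rate → nurse staffing ratio → specialist availability → average patient age; to median household income via primary-care visit rate → antibiotic prescribing rate → emergency wait time → median household income); screening uptake (to average patient age via screening uptake → vaccination rate → nurse staffing ratio → specialist availability → average patient age; to median household income via screening uptake → dialysis capacity → antibiotic prescribing rate → emergency wait time → median household income).
Every other variable lacks a causal path to at least one of average patient age and median household income.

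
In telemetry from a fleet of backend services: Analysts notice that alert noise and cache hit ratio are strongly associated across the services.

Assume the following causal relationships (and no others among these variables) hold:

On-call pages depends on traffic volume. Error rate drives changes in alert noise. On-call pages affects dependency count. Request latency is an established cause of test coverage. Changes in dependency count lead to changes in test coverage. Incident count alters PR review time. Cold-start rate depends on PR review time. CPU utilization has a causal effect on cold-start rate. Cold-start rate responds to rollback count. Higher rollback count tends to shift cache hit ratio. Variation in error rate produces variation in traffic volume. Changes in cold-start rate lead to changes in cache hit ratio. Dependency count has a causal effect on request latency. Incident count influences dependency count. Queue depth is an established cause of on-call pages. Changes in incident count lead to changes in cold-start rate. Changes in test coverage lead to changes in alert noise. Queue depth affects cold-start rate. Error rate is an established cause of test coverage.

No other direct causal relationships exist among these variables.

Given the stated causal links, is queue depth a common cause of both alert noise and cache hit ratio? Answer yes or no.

yes

Queue depth has a causal path to alert noise (queue depth → on-call pages → dependency count → test coverage → alert noise) and to cache hit ratio (queue depth → cold-start rate → cache hit ratio), so it is a common cause of both — a confounder.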